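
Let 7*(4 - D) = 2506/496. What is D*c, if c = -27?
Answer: -21951/248 ≈ -88.512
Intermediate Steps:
D = 813/248 (D = 4 - 358/496 = 4 - ⅐*1253/248 = 4 - 179/248 = 813/248 ≈ 3.2782)
D*c = (813/248)*(-27) = -21951/248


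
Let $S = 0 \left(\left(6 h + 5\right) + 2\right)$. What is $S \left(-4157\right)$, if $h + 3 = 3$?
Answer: $0$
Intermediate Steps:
$h = 0$ ($h = -3 + 3 = 0$)
$S = 0$ ($S = 0 \left(\left(6 \cdot 0 + 5\right) + 2\right) = 0 \left(\left(0 + 5\right) + 2\right) = 0 \left(5 + 2\right) = 0 \cdot 7 = 0$)
$S \left(-4157\right) = 0 \left(-4157\right) = 0$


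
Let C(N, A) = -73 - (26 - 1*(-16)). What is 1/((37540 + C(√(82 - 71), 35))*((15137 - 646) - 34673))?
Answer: -1/755311350 ≈ -1.3240e-9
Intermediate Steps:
C(N, A) = -115 (C(N, A) = -73 - (26 + 16) = -73 - 1*42 = -73 - 42 = -115)
1/((37540 + C(√(82 - 71), 35))*((15137 - 646) - 34673)) = 1/((37540 - 115)*((15137 - 646) - 34673)) = 1/(37425*(14491 - 34673)) = 1/(37425*(-20182)) = 1/(-755311350) = -1/755311350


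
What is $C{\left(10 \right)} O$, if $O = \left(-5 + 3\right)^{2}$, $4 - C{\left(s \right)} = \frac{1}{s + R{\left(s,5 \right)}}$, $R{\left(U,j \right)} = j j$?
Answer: $\frac{556}{35} \approx 15.886$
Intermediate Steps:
$R{\left(U,j \right)} = j^{2}$
$C{\left(s \right)} = 4 - \frac{1}{25 + s}$ ($C{\left(s \right)} = 4 - \frac{1}{s + 5^{2}} = 4 - \frac{1}{s + 25} = 4 - \frac{1}{25 + s}$)
$O = 4$ ($O = \left(-2\right)^{2} = 4$)
$C{\left(10 \right)} O = \frac{99 + 4 \cdot 10}{25 + 10} \cdot 4 = \frac{99 + 40}{35} \cdot 4 = \frac{1}{35} \cdot 139 \cdot 4 = \frac{139}{35} \cdot 4 = \frac{556}{35}$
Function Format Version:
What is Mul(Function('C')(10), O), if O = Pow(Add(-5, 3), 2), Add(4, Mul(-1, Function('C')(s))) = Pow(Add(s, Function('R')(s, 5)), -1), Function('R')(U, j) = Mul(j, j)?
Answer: Rational(556, 35) ≈ 15.886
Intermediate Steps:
Function('R')(U, j) = Pow(j, 2)
Function('C')(s) = Add(4, Mul(-1, Pow(Add(25, s), -1))) (Function('C')(s) = Add(4, Mul(-1, Pow(Add(s, Pow(5, 2)), -1))) = Add(4, Mul(-1, Pow(Add(s, 25), -1))) = Add(4, Mul(-1, Pow(Add(25, s), -1))))
O = 4 (O = Pow(-2, 2) = 4)
Mul(Function('C')(10), O) = Mul(Mul(Pow(Add(25, 10), -1), Add(99, Mul(4, 10))), 4) = Mul(Mul(Pow(35, -1), Add(99, 40)), 4) = Mul(Mul(Rational(1, 35), 139), 4) = Mul(Rational(139, 35), 4) = Rational(556, 35)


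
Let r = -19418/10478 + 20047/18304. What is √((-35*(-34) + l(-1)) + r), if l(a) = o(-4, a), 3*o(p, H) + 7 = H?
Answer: √53724608142546/212784 ≈ 34.447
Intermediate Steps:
o(p, H) = -7/3 + H/3
r = -5591331/7376512 (r = -19418*1/10478 + 20047*(1/18304) = -9709/5239 + 20047/18304 = -5591331/7376512 ≈ -0.75799)
l(a) = -7/3 + a/3
√((-35*(-34) + l(-1)) + r) = √((-35*(-34) + (-7/3 + (⅓)*(-1))) - 5591331/7376512) = √((1190 + (-7/3 - ⅓)) - 5591331/7376512) = √((1190 - 8/3) - 5591331/7376512) = √(3562/3 - 5591331/7376512) = √(26258361751/22129536) = √53724608142546/212784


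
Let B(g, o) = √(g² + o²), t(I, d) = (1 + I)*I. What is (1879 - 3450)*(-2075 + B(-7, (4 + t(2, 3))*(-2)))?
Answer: 3259825 - 1571*√449 ≈ 3.2265e+6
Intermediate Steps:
t(I, d) = I*(1 + I)
(1879 - 3450)*(-2075 + B(-7, (4 + t(2, 3))*(-2))) = (1879 - 3450)*(-2075 + √((-7)² + ((4 + 2*(1 + 2))*(-2))²)) = -1571*(-2075 + √(49 + ((4 + 2*3)*(-2))²)) = -1571*(-2075 + √(49 + ((4 + 6)*(-2))²)) = -1571*(-2075 + √(49 + (10*(-2))²)) = -1571*(-2075 + √(49 + (-20)²)) = -1571*(-2075 + √(49 + 400)) = -1571*(-2075 + √449) = 3259825 - 1571*√449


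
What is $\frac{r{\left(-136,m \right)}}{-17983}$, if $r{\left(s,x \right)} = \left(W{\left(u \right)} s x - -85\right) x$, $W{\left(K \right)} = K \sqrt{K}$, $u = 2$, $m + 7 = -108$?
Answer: $\frac{9775}{17983} + \frac{3597200 \sqrt{2}}{17983} \approx 283.43$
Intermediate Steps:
$m = -115$ ($m = -7 - 108 = -115$)
$W{\left(K \right)} = K^{\frac{3}{2}}$
$r{\left(s,x \right)} = x \left(85 + 2 s x \sqrt{2}\right)$ ($r{\left(s,x \right)} = \left(2^{\frac{3}{2}} s x - -85\right) x = \left(2 \sqrt{2} s x + 85\right) x = \left(2 s \sqrt{2} x + 85\right) x = \left(2 s x \sqrt{2} + 85\right) x = \left(85 + 2 s x \sqrt{2}\right) x = x \left(85 + 2 s x \sqrt{2}\right)$)
$\frac{r{\left(-136,m \right)}}{-17983} = \frac{\left(-115\right) \left(85 + 2 \left(-136\right) \left(-115\right) \sqrt{2}\right)}{-17983} = - 115 \left(85 + 31280 \sqrt{2}\right) \left(- \frac{1}{17983}\right) = \left(-9775 - 3597200 \sqrt{2}\right) \left(- \frac{1}{17983}\right) = \frac{9775}{17983} + \frac{3597200 \sqrt{2}}{17983}$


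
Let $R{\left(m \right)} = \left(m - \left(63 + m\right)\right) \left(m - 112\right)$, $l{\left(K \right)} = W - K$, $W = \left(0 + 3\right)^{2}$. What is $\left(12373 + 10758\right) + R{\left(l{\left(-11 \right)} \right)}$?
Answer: $28927$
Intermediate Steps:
$W = 9$ ($W = 3^{2} = 9$)
$l{\left(K \right)} = 9 - K$
$R{\left(m \right)} = 7056 - 63 m$ ($R{\left(m \right)} = - 63 \left(-112 + m\right) = 7056 - 63 m$)
$\left(12373 + 10758\right) + R{\left(l{\left(-11 \right)} \right)} = \left(12373 + 10758\right) + \left(7056 - 63 \left(9 - -11\right)\right) = 23131 + \left(7056 - 63 \left(9 + 11\right)\right) = 23131 + \left(7056 - 1260\right) = 23131 + 5796 = 28927$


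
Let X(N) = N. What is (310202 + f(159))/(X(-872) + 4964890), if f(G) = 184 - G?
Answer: 310227/4964018 ≈ 0.062495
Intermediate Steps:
(310202 + f(159))/(X(-872) + 4964890) = (310202 + (184 - 1*159))/(-872 + 4964890) = (310202 + (184 - 159))/4964018 = (310202 + 25)*(1/4964018) = 310227*(1/4964018) = 310227/4964018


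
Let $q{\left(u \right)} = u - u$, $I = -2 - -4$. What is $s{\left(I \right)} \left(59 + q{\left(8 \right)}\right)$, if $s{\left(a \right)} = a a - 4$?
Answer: $0$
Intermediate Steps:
$I = 2$ ($I = -2 + 4 = 2$)
$q{\left(u \right)} = 0$
$s{\left(a \right)} = -4 + a^{2}$ ($s{\left(a \right)} = a^{2} - 4 = -4 + a^{2}$)
$s{\left(I \right)} \left(59 + q{\left(8 \right)}\right) = \left(-4 + 2^{2}\right) \left(59 + 0\right) = \left(-4 + 4\right) 59 = 0 \cdot 59 = 0$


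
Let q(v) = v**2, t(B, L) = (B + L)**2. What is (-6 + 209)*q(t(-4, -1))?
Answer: 126875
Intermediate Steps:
(-6 + 209)*q(t(-4, -1)) = (-6 + 209)*((-4 - 1)**2)**2 = 203*((-5)**2)**2 = 203*25**2 = 203*625 = 126875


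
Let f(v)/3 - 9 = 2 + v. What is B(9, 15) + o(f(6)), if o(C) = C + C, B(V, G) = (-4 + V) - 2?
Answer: 105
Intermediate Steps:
B(V, G) = -6 + V
f(v) = 33 + 3*v (f(v) = 27 + 3*(2 + v) = 27 + (6 + 3*v) = 33 + 3*v)
o(C) = 2*C
B(9, 15) + o(f(6)) = (-6 + 9) + 2*(33 + 3*6) = 3 + 2*(33 + 18) = 3 + 2*51 = 3 + 102 = 105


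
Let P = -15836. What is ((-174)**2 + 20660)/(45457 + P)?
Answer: 50936/29621 ≈ 1.7196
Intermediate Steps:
((-174)**2 + 20660)/(45457 + P) = ((-174)**2 + 20660)/(45457 - 15836) = (30276 + 20660)/29621 = 50936*(1/29621) = 50936/29621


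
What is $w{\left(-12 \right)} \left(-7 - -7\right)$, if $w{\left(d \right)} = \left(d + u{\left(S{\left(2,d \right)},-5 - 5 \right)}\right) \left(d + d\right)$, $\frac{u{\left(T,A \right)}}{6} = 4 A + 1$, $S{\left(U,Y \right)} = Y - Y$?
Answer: $0$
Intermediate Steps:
$S{\left(U,Y \right)} = 0$
$u{\left(T,A \right)} = 6 + 24 A$ ($u{\left(T,A \right)} = 6 \left(4 A + 1\right) = 6 \left(1 + 4 A\right) = 6 + 24 A$)
$w{\left(d \right)} = 2 d \left(-234 + d\right)$ ($w{\left(d \right)} = \left(d + \left(6 + 24 \left(-5 - 5\right)\right)\right) \left(d + d\right) = \left(d + \left(6 + 24 \left(-5 - 5\right)\right)\right) 2 d = \left(d + \left(6 + 24 \left(-10\right)\right)\right) 2 d = \left(d + \left(6 - 240\right)\right) 2 d = \left(d - 234\right) 2 d = \left(-234 + d\right) 2 d = 2 d \left(-234 + d\right)$)
$w{\left(-12 \right)} \left(-7 - -7\right) = 2 \left(-12\right) \left(-234 - 12\right) \left(-7 - -7\right) = 2 \left(-12\right) \left(-246\right) \left(-7 + 7\right) = 5904 \cdot 0 = 0$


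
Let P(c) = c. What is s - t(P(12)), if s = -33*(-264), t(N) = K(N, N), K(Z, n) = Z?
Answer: 8700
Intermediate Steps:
t(N) = N
s = 8712
s - t(P(12)) = 8712 - 1*12 = 8712 - 12 = 8700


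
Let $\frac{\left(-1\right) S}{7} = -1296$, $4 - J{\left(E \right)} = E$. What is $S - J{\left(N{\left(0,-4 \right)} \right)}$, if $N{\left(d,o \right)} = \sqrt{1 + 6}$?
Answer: $9068 + \sqrt{7} \approx 9070.6$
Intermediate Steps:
$N{\left(d,o \right)} = \sqrt{7}$
$J{\left(E \right)} = 4 - E$
$S = 9072$ ($S = \left(-7\right) \left(-1296\right) = 9072$)
$S - J{\left(N{\left(0,-4 \right)} \right)} = 9072 - \left(4 - \sqrt{7}\right) = 9068 + \sqrt{7}$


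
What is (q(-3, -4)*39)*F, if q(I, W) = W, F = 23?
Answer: -3588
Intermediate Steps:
(q(-3, -4)*39)*F = -4*39*23 = -156*23 = -3588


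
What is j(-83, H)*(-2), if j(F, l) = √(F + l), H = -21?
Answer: -4*I*√26 ≈ -20.396*I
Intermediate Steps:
j(-83, H)*(-2) = √(-83 - 21)*(-2) = √(-104)*(-2) = (2*I*√26)*(-2) = -4*I*√26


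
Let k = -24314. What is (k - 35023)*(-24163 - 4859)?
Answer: 1722078414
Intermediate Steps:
(k - 35023)*(-24163 - 4859) = (-24314 - 35023)*(-24163 - 4859) = -59337*(-29022) = 1722078414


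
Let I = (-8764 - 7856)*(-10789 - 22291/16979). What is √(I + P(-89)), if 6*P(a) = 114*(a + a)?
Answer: √51698873820984098/16979 ≈ 13391.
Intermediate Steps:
I = 3044928959640/16979 (I = -16620*(-10789 - 22291*1/16979) = -16620*(-10789 - 22291/16979) = -16620*(-183208722/16979) = 3044928959640/16979 ≈ 1.7933e+8)
P(a) = 38*a (P(a) = (114*(a + a))/6 = (114*(2*a))/6 = (228*a)/6 = 38*a)
√(I + P(-89)) = √(3044928959640/16979 + 38*(-89)) = √(3044928959640/16979 - 3382) = √(3044871536662/16979) = √51698873820984098/16979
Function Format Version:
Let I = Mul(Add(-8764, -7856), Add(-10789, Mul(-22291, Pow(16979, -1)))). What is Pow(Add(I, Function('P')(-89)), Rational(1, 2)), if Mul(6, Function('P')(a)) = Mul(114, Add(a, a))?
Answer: Mul(Rational(1, 16979), Pow(51698873820984098, Rational(1, 2))) ≈ 13391.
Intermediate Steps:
I = Rational(3044928959640, 16979) (I = Mul(-16620, Add(-10789, Mul(-22291, Rational(1, 16979)))) = Mul(-16620, Add(-10789, Rational(-22291, 16979))) = Mul(-16620, Rational(-183208722, 16979)) = Rational(3044928959640, 16979) ≈ 1.7933e+8)
Function('P')(a) = Mul(38, a) (Function('P')(a) = Mul(Rational(1, 6), Mul(114, Add(a, a))) = Mul(Rational(1, 6), Mul(114, Mul(2, a))) = Mul(Rational(1, 6), Mul(228, a)) = Mul(38, a))
Pow(Add(I, Function('P')(-89)), Rational(1, 2)) = Pow(Add(Rational(3044928959640, 16979), Mul(38, -89)), Rational(1, 2)) = Pow(Add(Rational(3044928959640, 16979), -3382), Rational(1, 2)) = Pow(Rational(3044871536662, 16979), Rational(1, 2)) = Mul(Rational(1, 16979), Pow(51698873820984098, Rational(1, 2)))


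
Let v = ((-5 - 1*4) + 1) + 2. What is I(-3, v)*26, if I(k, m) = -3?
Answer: -78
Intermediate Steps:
v = -6 (v = ((-5 - 4) + 1) + 2 = (-9 + 1) + 2 = -8 + 2 = -6)
I(-3, v)*26 = -3*26 = -78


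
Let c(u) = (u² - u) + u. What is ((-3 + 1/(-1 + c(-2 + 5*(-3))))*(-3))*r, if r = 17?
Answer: 14671/96 ≈ 152.82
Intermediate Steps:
c(u) = u²
((-3 + 1/(-1 + c(-2 + 5*(-3))))*(-3))*r = ((-3 + 1/(-1 + (-2 + 5*(-3))²))*(-3))*17 = ((-3 + 1/(-1 + (-2 - 15)²))*(-3))*17 = ((-3 + 1/(-1 + (-17)²))*(-3))*17 = ((-3 + 1/(-1 + 289))*(-3))*17 = ((-3 + 1/288)*(-3))*17 = -863/288*(-3)*17 = (863/96)*17 = 14671/96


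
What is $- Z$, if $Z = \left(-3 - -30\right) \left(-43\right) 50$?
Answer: $58050$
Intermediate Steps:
$Z = -58050$ ($Z = \left(-3 + 30\right) \left(-43\right) 50 = 27 \left(-43\right) 50 = \left(-1161\right) 50 = -58050$)
$- Z = \left(-1\right) \left(-58050\right) = 58050$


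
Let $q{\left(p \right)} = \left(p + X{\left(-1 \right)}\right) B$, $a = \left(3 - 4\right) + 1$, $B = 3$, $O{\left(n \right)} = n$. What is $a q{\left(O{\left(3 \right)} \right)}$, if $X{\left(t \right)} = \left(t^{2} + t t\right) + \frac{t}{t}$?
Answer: $0$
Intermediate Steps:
$X{\left(t \right)} = 1 + 2 t^{2}$ ($X{\left(t \right)} = \left(t^{2} + t^{2}\right) + 1 = 2 t^{2} + 1 = 1 + 2 t^{2}$)
$a = 0$ ($a = -1 + 1 = 0$)
$q{\left(p \right)} = 9 + 3 p$ ($q{\left(p \right)} = \left(p + \left(1 + 2 \left(-1\right)^{2}\right)\right) 3 = \left(p + \left(1 + 2 \cdot 1\right)\right) 3 = \left(p + \left(1 + 2\right)\right) 3 = \left(p + 3\right) 3 = \left(3 + p\right) 3 = 9 + 3 p$)
$a q{\left(O{\left(3 \right)} \right)} = 0 \left(9 + 3 \cdot 3\right) = 0 \left(9 + 9\right) = 0 \cdot 18 = 0$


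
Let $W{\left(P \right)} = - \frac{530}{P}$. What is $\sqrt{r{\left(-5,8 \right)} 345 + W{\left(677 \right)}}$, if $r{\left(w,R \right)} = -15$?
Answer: $\frac{i \sqrt{2372211385}}{677} \approx 71.943 i$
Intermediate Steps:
$\sqrt{r{\left(-5,8 \right)} 345 + W{\left(677 \right)}} = \sqrt{\left(-15\right) 345 - \frac{530}{677}} = \sqrt{-5175 - \frac{530}{677}} = \sqrt{- \frac{3504005}{677}} = \frac{i \sqrt{2372211385}}{677}$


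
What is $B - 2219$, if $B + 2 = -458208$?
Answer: $-460429$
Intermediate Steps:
$B = -458210$ ($B = -2 - 458208 = -458210$)
$B - 2219 = -458210 - 2219 = -460429$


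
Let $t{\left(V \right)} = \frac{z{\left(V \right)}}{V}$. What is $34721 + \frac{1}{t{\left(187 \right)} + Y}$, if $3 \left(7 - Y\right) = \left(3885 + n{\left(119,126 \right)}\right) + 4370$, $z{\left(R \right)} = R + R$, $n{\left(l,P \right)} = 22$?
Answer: $\frac{95482749}{2750} \approx 34721.0$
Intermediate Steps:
$z{\left(R \right)} = 2 R$
$Y = -2752$ ($Y = 7 - \frac{\left(3885 + 22\right) + 4370}{3} = 7 - \frac{3907 + 4370}{3} = 7 - 2759 = -2752$)
$t{\left(V \right)} = 2$ ($t{\left(V \right)} = \frac{2 V}{V} = 2$)
$34721 + \frac{1}{t{\left(187 \right)} + Y} = 34721 + \frac{1}{2 - 2752} = 34721 + \frac{1}{-2750} = 34721 - \frac{1}{2750} = \frac{95482749}{2750}$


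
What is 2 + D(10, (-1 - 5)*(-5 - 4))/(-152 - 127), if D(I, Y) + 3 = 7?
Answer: 554/279 ≈ 1.9857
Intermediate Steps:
D(I, Y) = 4 (D(I, Y) = -3 + 7 = 4)
2 + D(10, (-1 - 5)*(-5 - 4))/(-152 - 127) = 2 + 4/(-152 - 127) = 2 + 4/(-279) = 2 - 1/279*4 = 2 - 4/279 = 554/279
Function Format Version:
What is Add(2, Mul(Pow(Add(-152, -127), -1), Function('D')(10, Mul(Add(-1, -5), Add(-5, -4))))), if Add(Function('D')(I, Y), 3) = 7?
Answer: Rational(554, 279) ≈ 1.9857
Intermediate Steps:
Function('D')(I, Y) = 4 (Function('D')(I, Y) = Add(-3, 7) = 4)
Add(2, Mul(Pow(Add(-152, -127), -1), Function('D')(10, Mul(Add(-1, -5), Add(-5, -4))))) = Add(2, Mul(Pow(Add(-152, -127), -1), 4)) = Add(2, Mul(Pow(-279, -1), 4)) = Add(2, Mul(Rational(-1, 279), 4)) = Add(2, Rational(-4, 279)) = Rational(554, 279)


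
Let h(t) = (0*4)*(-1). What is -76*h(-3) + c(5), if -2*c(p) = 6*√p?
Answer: -3*√5 ≈ -6.7082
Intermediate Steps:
c(p) = -3*√p
h(t) = 0 (h(t) = 0*(-1) = 0)
-76*h(-3) + c(5) = -76*0 - 3*√5 = 0 - 3*√5 = -3*√5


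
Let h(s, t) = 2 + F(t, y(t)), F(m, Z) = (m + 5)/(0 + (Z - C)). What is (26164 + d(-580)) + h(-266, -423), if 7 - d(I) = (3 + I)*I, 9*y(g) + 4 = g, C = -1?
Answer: -308478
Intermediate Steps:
y(g) = -4/9 + g/9
d(I) = 7 - I*(3 + I) (d(I) = 7 - (3 + I)*I = 7 - I*(3 + I))
F(m, Z) = (5 + m)/(1 + Z) (F(m, Z) = (m + 5)/(0 + (Z - 1*(-1))) = (5 + m)/(0 + (Z + 1)) = (5 + m)/(0 + (1 + Z)) = (5 + m)/(1 + Z))
h(s, t) = 2 + (5 + t)/(5/9 + t/9) (h(s, t) = 2 + (5 + t)/(1 + (-4/9 + t/9)) = 2 + (5 + t)/(5/9 + t/9))
(26164 + d(-580)) + h(-266, -423) = (26164 + (7 - 1*(-580)**2 - 3*(-580))) + 11 = (26164 + (7 - 1*336400 + 1740)) + 11 = (26164 + (7 - 336400 + 1740)) + 11 = (26164 - 334653) + 11 = -308489 + 11 = -308478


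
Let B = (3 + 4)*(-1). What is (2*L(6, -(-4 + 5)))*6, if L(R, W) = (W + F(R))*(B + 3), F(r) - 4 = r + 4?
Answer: -624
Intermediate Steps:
F(r) = 8 + r (F(r) = 4 + (r + 4) = 4 + (4 + r) = 8 + r)
B = -7 (B = 7*(-1) = -7)
L(R, W) = -32 - 4*R - 4*W (L(R, W) = (W + (8 + R))*(-7 + 3) = (8 + R + W)*(-4) = -32 - 4*R - 4*W)
(2*L(6, -(-4 + 5)))*6 = (2*(-32 - 4*6 - (-4)*(-4 + 5)))*6 = (2*(-32 - 24 - (-4)))*6 = (2*(-32 - 24 - 4*(-1)))*6 = (2*(-32 - 24 + 4))*6 = (2*(-52))*6 = -104*6 = -624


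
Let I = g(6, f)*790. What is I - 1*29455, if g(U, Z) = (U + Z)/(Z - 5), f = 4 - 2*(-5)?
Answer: -249295/9 ≈ -27699.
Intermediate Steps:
f = 14 (f = 4 + 10 = 14)
g(U, Z) = (U + Z)/(-5 + Z)
I = 15800/9 (I = ((6 + 14)/(-5 + 14))*790 = (20/9)*790 = 15800/9 ≈ 1755.6)
I - 1*29455 = 15800/9 - 1*29455 = 15800/9 - 29455 = -249295/9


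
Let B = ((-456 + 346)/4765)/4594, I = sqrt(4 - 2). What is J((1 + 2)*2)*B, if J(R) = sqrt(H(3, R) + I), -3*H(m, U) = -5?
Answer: -11*sqrt(15 + 9*sqrt(2))/6567123 ≈ -8.8201e-6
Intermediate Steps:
H(m, U) = 5/3 (H(m, U) = -1/3*(-5) = 5/3)
I = sqrt(2) ≈ 1.4142
J(R) = sqrt(5/3 + sqrt(2))
B = -11/2189041 (B = -110*1/4765*(1/4594) = -22/953*1/4594 = -11/2189041 ≈ -5.0250e-6)
J((1 + 2)*2)*B = (sqrt(15 + 9*sqrt(2))/3)*(-11/2189041) = -11*sqrt(15 + 9*sqrt(2))/6567123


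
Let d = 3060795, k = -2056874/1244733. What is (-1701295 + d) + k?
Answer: 1692212456626/1244733 ≈ 1.3595e+6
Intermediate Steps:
k = -2056874/1244733 (k = -2056874*1/1244733 = -2056874/1244733 ≈ -1.6525)
(-1701295 + d) + k = (-1701295 + 3060795) - 2056874/1244733 = 1359500 - 2056874/1244733 = 1692212456626/1244733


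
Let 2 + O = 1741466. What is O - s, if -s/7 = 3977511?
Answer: 29584041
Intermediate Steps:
s = -27842577 (s = -7*3977511 = -27842577)
O = 1741464 (O = -2 + 1741466 = 1741464)
O - s = 1741464 - 1*(-27842577) = 1741464 + 27842577 = 29584041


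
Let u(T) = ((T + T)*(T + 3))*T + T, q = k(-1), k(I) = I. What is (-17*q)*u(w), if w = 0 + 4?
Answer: 3876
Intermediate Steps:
q = -1
w = 4
u(T) = T + 2*T²*(3 + T) (u(T) = ((2*T)*(3 + T))*T + T = (2*T*(3 + T))*T + T = 2*T²*(3 + T) + T = T + 2*T²*(3 + T))
(-17*q)*u(w) = (-17*(-1))*(4*(1 + 2*4² + 6*4)) = 17*(4*(1 + 2*16 + 24)) = 17*(4*(1 + 32 + 24)) = 17*(4*57) = 17*228 = 3876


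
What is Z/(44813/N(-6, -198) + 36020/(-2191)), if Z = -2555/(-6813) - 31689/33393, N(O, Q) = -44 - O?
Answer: 3623888873612/7549730926588629 ≈ 0.00048000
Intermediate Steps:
Z = -43526014/75835503 (Z = -2555*(-1/6813) - 31689*1/33393 = 2555/6813 - 10563/11131 = -43526014/75835503 ≈ -0.57395)
Z/(44813/N(-6, -198) + 36020/(-2191)) = -43526014/(75835503*(44813/(-44 - 1*(-6)) + 36020/(-2191))) = -43526014/(75835503*(44813/(-44 + 6) + 36020*(-1/2191))) = -43526014/(75835503*(44813/(-38) - 36020/2191)) = -43526014/(75835503*(44813*(-1/38) - 36020/2191)) = -43526014/(75835503*(-44813/38 - 36020/2191)) = -43526014/(75835503*(-99554043/83258)) = -43526014/75835503*(-83258/99554043) = 3623888873612/7549730926588629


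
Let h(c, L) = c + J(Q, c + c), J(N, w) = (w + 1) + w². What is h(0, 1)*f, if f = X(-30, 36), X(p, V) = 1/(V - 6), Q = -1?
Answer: 1/30 ≈ 0.033333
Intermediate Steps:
J(N, w) = 1 + w + w² (J(N, w) = (1 + w) + w² = 1 + w + w²)
X(p, V) = 1/(-6 + V)
h(c, L) = 1 + 3*c + 4*c² (h(c, L) = c + (1 + (c + c) + (c + c)²) = c + (1 + 2*c + (2*c)²) = c + (1 + 2*c + 4*c²) = 1 + 3*c + 4*c²)
f = 1/30 (f = 1/(-6 + 36) = 1/30 ≈ 0.033333)
h(0, 1)*f = (1 + 3*0 + 4*0²)*(1/30) = (1 + 0 + 4*0)*(1/30) = (1 + 0 + 0)*(1/30) = 1*(1/30) = 1/30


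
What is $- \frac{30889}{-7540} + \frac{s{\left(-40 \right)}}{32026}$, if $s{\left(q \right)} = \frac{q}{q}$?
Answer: $\frac{494629327}{120738020} \approx 4.0967$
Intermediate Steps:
$s{\left(q \right)} = 1$
$- \frac{30889}{-7540} + \frac{s{\left(-40 \right)}}{32026} = - \frac{30889}{-7540} + 1 \cdot \frac{1}{32026} = \left(-30889\right) \left(- \frac{1}{7540}\right) + 1 \cdot \frac{1}{32026} = \frac{30889}{7540} + \frac{1}{32026} = \frac{494629327}{120738020}$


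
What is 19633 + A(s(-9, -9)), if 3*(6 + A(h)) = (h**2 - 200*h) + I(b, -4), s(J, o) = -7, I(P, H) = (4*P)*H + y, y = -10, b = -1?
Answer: 20112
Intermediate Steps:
I(P, H) = -10 + 4*H*P (I(P, H) = (4*P)*H - 10 = 4*H*P - 10 = -10 + 4*H*P)
A(h) = -4 - 200*h/3 + h**2/3 (A(h) = -6 + ((h**2 - 200*h) + (-10 + 4*(-4)*(-1)))/3 = -6 + ((h**2 - 200*h) + (-10 + 16))/3 = -6 + ((h**2 - 200*h) + 6)/3 = -6 + (6 + h**2 - 200*h)/3 = -6 + (2 - 200*h/3 + h**2/3) = -4 - 200*h/3 + h**2/3)
19633 + A(s(-9, -9)) = 19633 + (-4 - 200/3*(-7) + (1/3)*(-7)**2) = 19633 + (-4 + 1400/3 + (1/3)*49) = 19633 + (-4 + 1400/3 + 49/3) = 19633 + 479 = 20112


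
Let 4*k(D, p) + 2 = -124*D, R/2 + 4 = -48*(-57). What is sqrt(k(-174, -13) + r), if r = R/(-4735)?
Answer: sqrt(483590445990)/9470 ≈ 73.433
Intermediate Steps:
R = 5464 (R = -8 + 2*(-48*(-57)) = -8 + 2*2736 = -8 + 5472 = 5464)
r = -5464/4735 (r = 5464/(-4735) = 5464*(-1/4735) = -5464/4735 ≈ -1.1540)
k(D, p) = -1/2 - 31*D (k(D, p) = -1/2 + (-124*D)/4 = -1/2 - 31*D)
sqrt(k(-174, -13) + r) = sqrt((-1/2 - 31*(-174)) - 5464/4735) = sqrt((-1/2 + 5394) - 5464/4735) = sqrt(10787/2 - 5464/4735) = sqrt(51065517/9470) = sqrt(483590445990)/9470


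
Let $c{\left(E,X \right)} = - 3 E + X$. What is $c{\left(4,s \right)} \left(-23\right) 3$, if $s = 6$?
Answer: $414$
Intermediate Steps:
$c{\left(E,X \right)} = X - 3 E$
$c{\left(4,s \right)} \left(-23\right) 3 = \left(6 - 12\right) \left(-23\right) 3 = \left(-6\right) \left(-23\right) 3 = 138 \cdot 3 = 414$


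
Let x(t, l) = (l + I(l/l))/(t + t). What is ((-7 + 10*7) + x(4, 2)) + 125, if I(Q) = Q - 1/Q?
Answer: 753/4 ≈ 188.25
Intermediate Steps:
x(t, l) = l/(2*t) (x(t, l) = (l + (l/l - 1/(l/l)))/(t + t) = (l + (1 - 1/1))/((2*t)) = (l + (1 - 1*1))*(1/(2*t)) = (l + (1 - 1))*(1/(2*t)) = (l + 0)*(1/(2*t)) = l*(1/(2*t)) = l/(2*t))
((-7 + 10*7) + x(4, 2)) + 125 = ((-7 + 10*7) + (1/2)*2/4) + 125 = ((-7 + 70) + (1/2)*2*(1/4)) + 125 = (63 + 1/4) + 125 = 253/4 + 125 = 753/4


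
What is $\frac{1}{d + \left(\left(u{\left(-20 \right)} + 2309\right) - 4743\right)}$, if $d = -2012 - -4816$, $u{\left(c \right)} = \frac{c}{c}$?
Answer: $\frac{1}{371} \approx 0.0026954$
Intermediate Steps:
$u{\left(c \right)} = 1$
$d = 2804$ ($d = -2012 + 4816 = 2804$)
$\frac{1}{d + \left(\left(u{\left(-20 \right)} + 2309\right) - 4743\right)} = \frac{1}{2804 + \left(\left(1 + 2309\right) - 4743\right)} = \frac{1}{2804 + \left(2310 - 4743\right)} = \frac{1}{2804 - 2433} = \frac{1}{371}$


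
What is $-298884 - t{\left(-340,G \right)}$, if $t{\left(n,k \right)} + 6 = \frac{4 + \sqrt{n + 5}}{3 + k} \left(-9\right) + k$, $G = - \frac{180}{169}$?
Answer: $- \frac{5505269286}{18421} + \frac{507 i \sqrt{335}}{109} \approx -2.9886 \cdot 10^{5} + 85.134 i$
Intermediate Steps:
$G = - \frac{180}{169}$ ($G = \left(-180\right) \frac{1}{169} = - \frac{180}{169} \approx -1.0651$)
$t{\left(n,k \right)} = -6 + k - \frac{9 \left(4 + \sqrt{5 + n}\right)}{3 + k}$ ($t{\left(n,k \right)} = -6 + \left(\frac{4 + \sqrt{n + 5}}{3 + k} \left(-9\right) + k\right) = -6 + \left(\frac{4 + \sqrt{5 + n}}{3 + k} \left(-9\right) + k\right) = -6 + \left(- \frac{9 \left(4 + \sqrt{5 + n}\right)}{3 + k} + k\right) = -6 + \left(k - \frac{9 \left(4 + \sqrt{5 + n}\right)}{3 + k}\right) = -6 + k - \frac{9 \left(4 + \sqrt{5 + n}\right)}{3 + k}$)
$-298884 - t{\left(-340,G \right)} = -298884 - \frac{-54 + \left(- \frac{180}{169}\right)^{2} - 9 \sqrt{5 - 340} - - \frac{540}{169}}{3 - \frac{180}{169}} = -298884 - \frac{-54 + \frac{32400}{28561} - 9 \sqrt{-335} + \frac{540}{169}}{\frac{327}{169}} = -298884 - \frac{169 \left(-54 + \frac{32400}{28561} - 9 i \sqrt{335} + \frac{540}{169}\right)}{327} = -298884 - \frac{169 \left(- \frac{1418634}{28561} - 9 i \sqrt{335}\right)}{327} = -298884 - \left(- \frac{472878}{18421} - \frac{507 i \sqrt{335}}{109}\right) = -298884 + \left(\frac{472878}{18421} + \frac{507 i \sqrt{335}}{109}\right) = - \frac{5505269286}{18421} + \frac{507 i \sqrt{335}}{109}$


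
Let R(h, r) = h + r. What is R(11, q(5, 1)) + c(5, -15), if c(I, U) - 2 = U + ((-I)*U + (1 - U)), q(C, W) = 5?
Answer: 94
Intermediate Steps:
c(I, U) = 3 - I*U (c(I, U) = 2 + (U + ((-I)*U + (1 - U))) = 2 + (U + (-I*U + (1 - U))) = 2 + (U + (1 - U - I*U)) = 2 + (1 - I*U) = 3 - I*U)
R(11, q(5, 1)) + c(5, -15) = (11 + 5) + (3 - 1*5*(-15)) = 16 + (3 + 75) = 16 + 78 = 94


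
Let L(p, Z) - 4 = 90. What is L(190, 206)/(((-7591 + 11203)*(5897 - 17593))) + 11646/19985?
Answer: 35142462743/60306096480 ≈ 0.58274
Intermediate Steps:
L(p, Z) = 94 (L(p, Z) = 4 + 90 = 94)
L(190, 206)/(((-7591 + 11203)*(5897 - 17593))) + 11646/19985 = 94/(((-7591 + 11203)*(5897 - 17593))) + 11646/19985 = 94/((3612*(-11696))) + 11646*(1/19985) = 94/(-42245952) + 11646/19985 = 94*(-1/42245952) + 11646/19985 = -47/21122976 + 11646/19985 = 35142462743/60306096480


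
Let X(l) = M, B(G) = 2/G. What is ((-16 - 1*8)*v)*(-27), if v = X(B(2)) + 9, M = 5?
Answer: 9072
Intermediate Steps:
X(l) = 5
v = 14 (v = 5 + 9 = 14)
((-16 - 1*8)*v)*(-27) = ((-16 - 1*8)*14)*(-27) = ((-16 - 8)*14)*(-27) = -24*14*(-27) = -336*(-27) = 9072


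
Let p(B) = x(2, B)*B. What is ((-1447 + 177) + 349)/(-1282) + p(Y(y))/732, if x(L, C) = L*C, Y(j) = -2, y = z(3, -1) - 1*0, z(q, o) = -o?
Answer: 171107/234606 ≈ 0.72934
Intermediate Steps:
y = 1 (y = -1*(-1) - 1*0 = 1 + 0 = 1)
x(L, C) = C*L
p(B) = 2*B² (p(B) = (B*2)*B = (2*B)*B = 2*B²)
((-1447 + 177) + 349)/(-1282) + p(Y(y))/732 = ((-1447 + 177) + 349)/(-1282) + (2*(-2)²)/732 = (-1270 + 349)*(-1/1282) + (2*4)*(1/732) = -921*(-1/1282) + 8*(1/732) = 921/1282 + 2/183 = 171107/234606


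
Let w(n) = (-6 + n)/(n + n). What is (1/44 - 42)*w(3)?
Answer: 1847/88 ≈ 20.989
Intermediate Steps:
w(n) = (-6 + n)/(2*n) (w(n) = (-6 + n)/((2*n)) = (-6 + n)*(1/(2*n)) = (-6 + n)/(2*n))
(1/44 - 42)*w(3) = (1/44 - 42)*((½)*(-6 + 3)/3) = (1/44 - 42)*((½)*(⅓)*(-3)) = -1847/44*(-½) = 1847/88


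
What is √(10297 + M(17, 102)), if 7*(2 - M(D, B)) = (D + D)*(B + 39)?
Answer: √471093/7 ≈ 98.052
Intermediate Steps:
M(D, B) = 2 - 2*D*(39 + B)/7 (M(D, B) = 2 - (D + D)*(B + 39)/7 = 2 - 2*D*(39 + B)/7)
√(10297 + M(17, 102)) = √(10297 + (2 - 78/7*17 - 2/7*102*17)) = √(10297 + (2 - 1326/7 - 3468/7)) = √(10297 - 4780/7) = √(67299/7) = √471093/7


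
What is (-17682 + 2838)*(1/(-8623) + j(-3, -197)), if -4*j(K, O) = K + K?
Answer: -191984874/8623 ≈ -22264.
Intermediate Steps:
j(K, O) = -K/2 (j(K, O) = -(K + K)/4 = -K/2)
(-17682 + 2838)*(1/(-8623) + j(-3, -197)) = (-17682 + 2838)*(1/(-8623) - ½*(-3)) = -14844*(-1/8623 + 3/2) = -14844*25867/17246 = -191984874/8623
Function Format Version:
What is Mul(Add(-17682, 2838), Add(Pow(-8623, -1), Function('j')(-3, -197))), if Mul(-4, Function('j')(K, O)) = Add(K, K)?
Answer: Rational(-191984874, 8623) ≈ -22264.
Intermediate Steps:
Function('j')(K, O) = Mul(Rational(-1, 2), K) (Function('j')(K, O) = Mul(Rational(-1, 4), Add(K, K)) = Mul(Rational(-1, 4), Mul(2, K)) = Mul(Rational(-1, 2), K))
Mul(Add(-17682, 2838), Add(Pow(-8623, -1), Function('j')(-3, -197))) = Mul(Add(-17682, 2838), Add(Pow(-8623, -1), Mul(Rational(-1, 2), -3))) = Mul(-14844, Add(Rational(-1, 8623), Rational(3, 2))) = Mul(-14844, Rational(25867, 17246)) = Rational(-191984874, 8623)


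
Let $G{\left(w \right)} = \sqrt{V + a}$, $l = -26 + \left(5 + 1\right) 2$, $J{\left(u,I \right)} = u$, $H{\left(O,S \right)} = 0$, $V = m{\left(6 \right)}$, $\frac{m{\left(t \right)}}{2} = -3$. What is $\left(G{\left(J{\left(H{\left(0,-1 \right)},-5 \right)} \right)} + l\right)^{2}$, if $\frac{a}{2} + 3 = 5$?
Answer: $\left(14 - i \sqrt{2}\right)^{2} \approx 194.0 - 39.598 i$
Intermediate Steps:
$m{\left(t \right)} = -6$ ($m{\left(t \right)} = 2 \left(-3\right) = -6$)
$V = -6$
$a = 4$ ($a = -6 + 2 \cdot 5 = -6 + 10 = 4$)
$l = -14$ ($l = -26 + 6 \cdot 2 = -26 + 12 = -14$)
$G{\left(w \right)} = i \sqrt{2}$ ($G{\left(w \right)} = \sqrt{-6 + 4} = \sqrt{-2} = i \sqrt{2}$)
$\left(G{\left(J{\left(H{\left(0,-1 \right)},-5 \right)} \right)} + l\right)^{2} = \left(i \sqrt{2} - 14\right)^{2} = \left(-14 + i \sqrt{2}\right)^{2}$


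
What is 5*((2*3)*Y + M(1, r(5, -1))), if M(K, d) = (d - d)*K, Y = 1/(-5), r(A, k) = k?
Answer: -6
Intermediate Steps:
Y = -⅕ ≈ -0.20000
M(K, d) = 0 (M(K, d) = 0*K = 0)
5*((2*3)*Y + M(1, r(5, -1))) = 5*((2*3)*(-⅕) + 0) = 5*(6*(-⅕) + 0) = 5*(-6/5 + 0) = 5*(-6/5) = -6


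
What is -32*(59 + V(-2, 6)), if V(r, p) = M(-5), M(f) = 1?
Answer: -1920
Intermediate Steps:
V(r, p) = 1
-32*(59 + V(-2, 6)) = -32*(59 + 1) = -32*60 = -1920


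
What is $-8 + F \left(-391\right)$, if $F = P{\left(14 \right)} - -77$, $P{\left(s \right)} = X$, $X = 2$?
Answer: $-30897$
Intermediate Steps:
$P{\left(s \right)} = 2$
$F = 79$ ($F = 2 - -77 = 2 + 77 = 79$)
$-8 + F \left(-391\right) = -8 + 79 \left(-391\right) = -8 - 30889 = -30897$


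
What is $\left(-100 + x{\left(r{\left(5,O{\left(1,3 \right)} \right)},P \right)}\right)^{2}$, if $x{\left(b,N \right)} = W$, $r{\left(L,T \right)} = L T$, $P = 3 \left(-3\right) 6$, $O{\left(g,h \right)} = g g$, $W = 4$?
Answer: $9216$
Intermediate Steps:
$O{\left(g,h \right)} = g^{2}$
$P = -54$ ($P = \left(-9\right) 6 = -54$)
$x{\left(b,N \right)} = 4$
$\left(-100 + x{\left(r{\left(5,O{\left(1,3 \right)} \right)},P \right)}\right)^{2} = \left(-100 + 4\right)^{2} = \left(-96\right)^{2} = 9216$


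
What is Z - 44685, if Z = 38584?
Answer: -6101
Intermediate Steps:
Z - 44685 = 38584 - 44685 = -6101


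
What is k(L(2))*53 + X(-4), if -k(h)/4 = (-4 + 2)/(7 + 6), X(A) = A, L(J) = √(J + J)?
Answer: 372/13 ≈ 28.615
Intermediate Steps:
L(J) = √2*√J (L(J) = √(2*J) = √2*√J)
k(h) = 8/13 (k(h) = -4*(-4 + 2)/(7 + 6) = -(-8)/13 = -4*(-2/13) = 8/13)
k(L(2))*53 + X(-4) = (8/13)*53 - 4 = 424/13 - 4 = 372/13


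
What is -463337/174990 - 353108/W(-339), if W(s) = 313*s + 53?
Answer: 6325813361/9279194730 ≈ 0.68172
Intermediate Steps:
W(s) = 53 + 313*s
-463337/174990 - 353108/W(-339) = -463337/174990 - 353108/(53 + 313*(-339)) = -463337*1/174990 - 353108/(53 - 106107) = -463337/174990 - 353108/(-106054) = -463337/174990 - 353108*(-1/106054) = -463337/174990 + 176554/53027 = 6325813361/9279194730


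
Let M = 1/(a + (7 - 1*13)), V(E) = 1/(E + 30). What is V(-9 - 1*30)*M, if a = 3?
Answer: 1/27 ≈ 0.037037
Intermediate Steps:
V(E) = 1/(30 + E)
M = -⅓ (M = 1/(3 + (7 - 1*13)) = 1/(3 + (7 - 13)) = 1/(3 - 6) = 1/(-3) = -⅓ ≈ -0.33333)
V(-9 - 1*30)*M = -⅓/(30 + (-9 - 1*30)) = -⅓/(30 + (-9 - 30)) = -⅓/(30 - 39) = -⅓/(-9) = -⅑*(-⅓) = 1/27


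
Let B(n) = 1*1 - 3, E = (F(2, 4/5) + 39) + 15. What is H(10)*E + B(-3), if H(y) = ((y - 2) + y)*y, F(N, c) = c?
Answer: 9862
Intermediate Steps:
E = 274/5 (E = (4/5 + 39) + 15 = (4*(⅕) + 39) + 15 = (⅘ + 39) + 15 = 199/5 + 15 = 274/5 ≈ 54.800)
B(n) = -2 (B(n) = 1 - 3 = -2)
H(y) = y*(-2 + 2*y) (H(y) = ((-2 + y) + y)*y = (-2 + 2*y)*y = y*(-2 + 2*y))
H(10)*E + B(-3) = (2*10*(-1 + 10))*(274/5) - 2 = (2*10*9)*(274/5) - 2 = 180*(274/5) - 2 = 9864 - 2 = 9862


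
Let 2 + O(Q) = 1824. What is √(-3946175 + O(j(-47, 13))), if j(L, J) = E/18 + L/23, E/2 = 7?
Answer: 7*I*√80497 ≈ 1986.0*I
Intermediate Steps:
E = 14 (E = 2*7 = 14)
j(L, J) = 7/9 + L/23 (j(L, J) = 14/18 + L/23 = 14*(1/18) + L*(1/23) = 7/9 + L/23)
O(Q) = 1822 (O(Q) = -2 + 1824 = 1822)
√(-3946175 + O(j(-47, 13))) = √(-3946175 + 1822) = √(-3944353) = 7*I*√80497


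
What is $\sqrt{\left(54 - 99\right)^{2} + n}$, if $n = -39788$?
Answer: $i \sqrt{37763} \approx 194.33 i$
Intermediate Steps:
$\sqrt{\left(54 - 99\right)^{2} + n} = \sqrt{\left(54 - 99\right)^{2} - 39788} = \sqrt{\left(-45\right)^{2} - 39788} = \sqrt{2025 - 39788} = \sqrt{-37763} = i \sqrt{37763}$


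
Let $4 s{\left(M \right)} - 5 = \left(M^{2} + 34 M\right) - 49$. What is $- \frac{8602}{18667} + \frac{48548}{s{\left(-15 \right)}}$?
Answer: $- \frac{329801102}{558313} \approx -590.71$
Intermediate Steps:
$s{\left(M \right)} = -11 + \frac{M^{2}}{4} + \frac{17 M}{2}$ ($s{\left(M \right)} = \frac{5}{4} + \frac{\left(M^{2} + 34 M\right) - 49}{4} = \frac{5}{4} + \frac{-49 + M^{2} + 34 M}{4} = \frac{5}{4} + \left(- \frac{49}{4} + \frac{M^{2}}{4} + \frac{17 M}{2}\right) = -11 + \frac{M^{2}}{4} + \frac{17 M}{2}$)
$- \frac{8602}{18667} + \frac{48548}{s{\left(-15 \right)}} = - \frac{8602}{18667} + \frac{48548}{-11 + \frac{\left(-15\right)^{2}}{4} + \frac{17}{2} \left(-15\right)} = \left(-8602\right) \frac{1}{18667} + \frac{48548}{-11 + \frac{1}{4} \cdot 225 - \frac{255}{2}} = - \frac{782}{1697} + \frac{48548}{-11 + \frac{225}{4} - \frac{255}{2}} = - \frac{782}{1697} + \frac{48548}{- \frac{329}{4}} = - \frac{782}{1697} + 48548 \left(- \frac{4}{329}\right) = - \frac{782}{1697} - \frac{194192}{329} = - \frac{329801102}{558313}$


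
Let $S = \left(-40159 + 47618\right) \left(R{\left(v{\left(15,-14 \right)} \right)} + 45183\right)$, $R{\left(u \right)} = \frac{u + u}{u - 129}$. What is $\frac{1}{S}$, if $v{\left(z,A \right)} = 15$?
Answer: $\frac{19}{6403342648} \approx 2.9672 \cdot 10^{-9}$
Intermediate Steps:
$R{\left(u \right)} = \frac{2 u}{-129 + u}$
$S = \frac{6403342648}{19}$ ($S = \left(-40159 + 47618\right) \left(2 \cdot 15 \frac{1}{-129 + 15} + 45183\right) = 7459 \left(2 \cdot 15 \frac{1}{-114} + 45183\right) = 7459 \left(2 \cdot 15 \left(- \frac{1}{114}\right) + 45183\right) = 7459 \left(- \frac{5}{19} + 45183\right) = 7459 \cdot \frac{858472}{19} = \frac{6403342648}{19} \approx 3.3702 \cdot 10^{8}$)
$\frac{1}{S} = \frac{1}{\frac{6403342648}{19}} = \frac{19}{6403342648}$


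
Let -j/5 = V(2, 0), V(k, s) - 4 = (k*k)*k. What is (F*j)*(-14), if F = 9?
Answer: 7560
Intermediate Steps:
V(k, s) = 4 + k³ (V(k, s) = 4 + (k*k)*k = 4 + k²*k = 4 + k³)
j = -60 (j = -5*(4 + 2³) = -5*(4 + 8) = -5*12 = -60)
(F*j)*(-14) = (9*(-60))*(-14) = -540*(-14) = 7560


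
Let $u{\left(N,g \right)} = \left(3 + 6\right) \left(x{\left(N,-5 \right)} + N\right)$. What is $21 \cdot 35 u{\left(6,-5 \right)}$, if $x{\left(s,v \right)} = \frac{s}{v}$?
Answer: $31752$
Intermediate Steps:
$u{\left(N,g \right)} = \frac{36 N}{5}$ ($u{\left(N,g \right)} = \left(3 + 6\right) \left(\frac{N}{-5} + N\right) = 9 \left(N \left(- \frac{1}{5}\right) + N\right) = 9 \left(- \frac{N}{5} + N\right) = 9 \frac{4 N}{5} = \frac{36 N}{5}$)
$21 \cdot 35 u{\left(6,-5 \right)} = 21 \cdot 35 \cdot \frac{36}{5} \cdot 6 = 735 \cdot \frac{216}{5} = 31752$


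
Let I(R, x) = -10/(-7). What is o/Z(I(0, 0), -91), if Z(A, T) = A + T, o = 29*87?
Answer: -5887/209 ≈ -28.167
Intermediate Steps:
I(R, x) = 10/7 (I(R, x) = -10*(-⅐) = 10/7)
o = 2523
o/Z(I(0, 0), -91) = 2523/(10/7 - 91) = 2523/(-627/7) = 2523*(-7/627) = -5887/209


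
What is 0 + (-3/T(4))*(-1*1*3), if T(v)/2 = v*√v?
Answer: 9/16 ≈ 0.56250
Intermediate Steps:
T(v) = 2*v^(3/2) (T(v) = 2*(v*√v) = 2*v^(3/2))
0 + (-3/T(4))*(-1*1*3) = 0 + (-3/(2*4^(3/2)))*(-1*1*3) = 0 + (-3/(2*8))*(-1*3) = 0 - 3/16*(-3) = 0 + 9/16 = 9/16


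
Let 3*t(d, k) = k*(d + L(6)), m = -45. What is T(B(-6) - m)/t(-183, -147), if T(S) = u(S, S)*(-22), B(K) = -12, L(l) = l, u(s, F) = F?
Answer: -242/2891 ≈ -0.083708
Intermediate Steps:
t(d, k) = k*(6 + d)/3 (t(d, k) = (k*(d + 6))/3 = (k*(6 + d))/3 = k*(6 + d)/3)
T(S) = -22*S (T(S) = S*(-22) = -22*S)
T(B(-6) - m)/t(-183, -147) = (-22*(-12 - 1*(-45)))/(((⅓)*(-147)*(6 - 183))) = (-22*(-12 + 45))/(((⅓)*(-147)*(-177))) = -22*33/8673 = -726*1/8673 = -242/2891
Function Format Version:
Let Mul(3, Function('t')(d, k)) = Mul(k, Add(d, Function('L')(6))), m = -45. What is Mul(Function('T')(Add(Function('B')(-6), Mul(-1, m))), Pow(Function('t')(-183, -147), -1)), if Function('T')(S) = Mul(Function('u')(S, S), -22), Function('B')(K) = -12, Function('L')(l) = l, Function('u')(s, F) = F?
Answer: Rational(-242, 2891) ≈ -0.083708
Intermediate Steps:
Function('t')(d, k) = Mul(Rational(1, 3), k, Add(6, d)) (Function('t')(d, k) = Mul(Rational(1, 3), Mul(k, Add(d, 6))) = Mul(Rational(1, 3), Mul(k, Add(6, d))) = Mul(Rational(1, 3), k, Add(6, d)))
Function('T')(S) = Mul(-22, S) (Function('T')(S) = Mul(S, -22) = Mul(-22, S))
Mul(Function('T')(Add(Function('B')(-6), Mul(-1, m))), Pow(Function('t')(-183, -147), -1)) = Mul(Mul(-22, Add(-12, Mul(-1, -45))), Pow(Mul(Rational(1, 3), -147, Add(6, -183)), -1)) = Mul(Mul(-22, Add(-12, 45)), Pow(Mul(Rational(1, 3), -147, -177), -1)) = Mul(Mul(-22, 33), Pow(8673, -1)) = Mul(-726, Rational(1, 8673)) = Rational(-242, 2891)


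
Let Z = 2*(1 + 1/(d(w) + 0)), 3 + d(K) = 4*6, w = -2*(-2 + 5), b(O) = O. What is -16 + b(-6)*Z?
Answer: -200/7 ≈ -28.571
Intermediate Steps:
w = -6 (w = -2*3 = -6)
d(K) = 21 (d(K) = -3 + 4*6 = -3 + 24 = 21)
Z = 44/21 (Z = 2*(1 + 1/(21 + 0)) = 2*(1 + 1/21) = 2*(22/21) = 44/21 ≈ 2.0952)
-16 + b(-6)*Z = -16 - 6*44/21 = -16 - 88/7 = -200/7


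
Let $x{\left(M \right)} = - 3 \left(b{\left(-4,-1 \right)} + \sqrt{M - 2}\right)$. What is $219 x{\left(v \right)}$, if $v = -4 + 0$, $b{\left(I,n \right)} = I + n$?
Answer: $3285 - 657 i \sqrt{6} \approx 3285.0 - 1609.3 i$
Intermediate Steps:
$v = -4$
$x{\left(M \right)} = 15 - 3 \sqrt{-2 + M}$ ($x{\left(M \right)} = - 3 \left(\left(-4 - 1\right) + \sqrt{M - 2}\right) = - 3 \left(-5 + \sqrt{-2 + M}\right) = 15 - 3 \sqrt{-2 + M}$)
$219 x{\left(v \right)} = 219 \left(15 - 3 \sqrt{-2 - 4}\right) = 219 \left(15 - 3 \sqrt{-6}\right) = 219 \left(15 - 3 i \sqrt{6}\right) = 3285 - 657 i \sqrt{6}$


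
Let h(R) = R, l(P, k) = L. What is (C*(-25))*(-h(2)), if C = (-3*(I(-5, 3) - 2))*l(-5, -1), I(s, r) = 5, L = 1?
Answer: -450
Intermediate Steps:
l(P, k) = 1
C = -9 (C = -3*(5 - 2)*1 = -3*3*1 = -9*1 = -9)
(C*(-25))*(-h(2)) = (-9*(-25))*(-1*2) = 225*(-2) = -450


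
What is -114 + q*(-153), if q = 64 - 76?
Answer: 1722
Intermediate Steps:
q = -12
-114 + q*(-153) = -114 - 12*(-153) = -114 + 1836 = 1722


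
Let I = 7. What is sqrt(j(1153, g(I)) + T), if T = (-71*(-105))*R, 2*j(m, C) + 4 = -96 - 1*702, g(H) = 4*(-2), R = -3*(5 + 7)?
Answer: I*sqrt(268781) ≈ 518.44*I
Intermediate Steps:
R = -36 (R = -3*12 = -36)
g(H) = -8
j(m, C) = -401 (j(m, C) = -2 + (-96 - 1*702)/2 = -2 + (-96 - 702)/2 = -2 + (1/2)*(-798) = -2 - 399 = -401)
T = -268380 (T = -71*(-105)*(-36) = 7455*(-36) = -268380)
sqrt(j(1153, g(I)) + T) = sqrt(-401 - 268380) = sqrt(-268781) = I*sqrt(268781)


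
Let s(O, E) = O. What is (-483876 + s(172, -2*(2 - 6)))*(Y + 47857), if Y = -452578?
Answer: 195765166584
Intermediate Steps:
(-483876 + s(172, -2*(2 - 6)))*(Y + 47857) = (-483876 + 172)*(-452578 + 47857) = -483704*(-404721) = 195765166584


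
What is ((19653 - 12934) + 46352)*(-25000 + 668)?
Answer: -1291323572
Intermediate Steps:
((19653 - 12934) + 46352)*(-25000 + 668) = (6719 + 46352)*(-24332) = 53071*(-24332) = -1291323572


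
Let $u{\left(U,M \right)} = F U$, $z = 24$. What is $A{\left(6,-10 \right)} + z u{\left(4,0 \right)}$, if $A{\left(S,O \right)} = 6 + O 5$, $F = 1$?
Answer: $52$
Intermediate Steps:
$A{\left(S,O \right)} = 6 + 5 O$
$u{\left(U,M \right)} = U$ ($u{\left(U,M \right)} = 1 U = U$)
$A{\left(6,-10 \right)} + z u{\left(4,0 \right)} = \left(6 + 5 \left(-10\right)\right) + 24 \cdot 4 = \left(6 - 50\right) + 96 = -44 + 96 = 52$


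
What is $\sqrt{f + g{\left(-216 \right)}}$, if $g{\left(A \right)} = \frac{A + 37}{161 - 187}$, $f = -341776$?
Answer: $\frac{3 i \sqrt{25670658}}{26} \approx 584.61 i$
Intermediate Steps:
$g{\left(A \right)} = - \frac{37}{26} - \frac{A}{26}$ ($g{\left(A \right)} = \frac{37 + A}{-26} = \left(37 + A\right) \left(- \frac{1}{26}\right) = - \frac{37}{26} - \frac{A}{26}$)
$\sqrt{f + g{\left(-216 \right)}} = \sqrt{-341776 - - \frac{179}{26}} = \sqrt{-341776 + \left(- \frac{37}{26} + \frac{108}{13}\right)} = \sqrt{-341776 + \frac{179}{26}} = \sqrt{- \frac{8885997}{26}} = \frac{3 i \sqrt{25670658}}{26}$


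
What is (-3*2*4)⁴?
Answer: 331776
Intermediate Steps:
(-3*2*4)⁴ = (-6*4)⁴ = (-24)⁴ = 331776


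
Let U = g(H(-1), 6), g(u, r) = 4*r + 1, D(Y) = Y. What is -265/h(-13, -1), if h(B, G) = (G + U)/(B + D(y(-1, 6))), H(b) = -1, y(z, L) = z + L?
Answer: 265/3 ≈ 88.333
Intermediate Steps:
y(z, L) = L + z
g(u, r) = 1 + 4*r
U = 25 (U = 1 + 4*6 = 1 + 24 = 25)
h(B, G) = (25 + G)/(5 + B) (h(B, G) = (G + 25)/(B + (6 - 1)) = (25 + G)/(B + 5) = (25 + G)/(5 + B))
-265/h(-13, -1) = -265*(5 - 13)/(25 - 1) = -265/(24/(-8)) = -265/((-⅛*24)) = -265/(-3) = -265*(-⅓) = 265/3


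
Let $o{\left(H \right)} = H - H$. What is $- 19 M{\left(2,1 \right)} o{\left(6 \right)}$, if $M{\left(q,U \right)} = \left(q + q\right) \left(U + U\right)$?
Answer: $0$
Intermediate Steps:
$M{\left(q,U \right)} = 4 U q$ ($M{\left(q,U \right)} = 2 q 2 U = 4 U q$)
$o{\left(H \right)} = 0$
$- 19 M{\left(2,1 \right)} o{\left(6 \right)} = - 19 \cdot 4 \cdot 1 \cdot 2 \cdot 0 = \left(-19\right) 8 \cdot 0 = \left(-152\right) 0 = 0$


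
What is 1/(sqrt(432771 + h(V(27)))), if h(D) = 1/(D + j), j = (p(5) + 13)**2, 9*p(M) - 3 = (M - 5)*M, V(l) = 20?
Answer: 2*sqrt(342797913105)/770332389 ≈ 0.0015201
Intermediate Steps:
p(M) = 1/3 + M*(-5 + M)/9 (p(M) = 1/3 + ((M - 5)*M)/9 = 1/3 + ((-5 + M)*M)/9 = 1/3 + (M*(-5 + M))/9 = 1/3 + M*(-5 + M)/9)
j = 1600/9 (j = ((1/3 - 5/9*5 + (1/9)*5**2) + 13)**2 = ((1/3 - 25/9 + (1/9)*25) + 13)**2 = ((1/3 - 25/9 + 25/9) + 13)**2 = (1/3 + 13)**2 = (40/3)**2 = 1600/9 ≈ 177.78)
h(D) = 1/(1600/9 + D) (h(D) = 1/(D + 1600/9) = 1/(1600/9 + D))
1/(sqrt(432771 + h(V(27)))) = 1/(sqrt(432771 + 9/(1600 + 9*20))) = 1/(sqrt(432771 + 9/(1600 + 180))) = 1/(sqrt(432771 + 9/1780)) = 1/(sqrt(770332389/1780)) = 1/(sqrt(342797913105)/890) = 2*sqrt(342797913105)/770332389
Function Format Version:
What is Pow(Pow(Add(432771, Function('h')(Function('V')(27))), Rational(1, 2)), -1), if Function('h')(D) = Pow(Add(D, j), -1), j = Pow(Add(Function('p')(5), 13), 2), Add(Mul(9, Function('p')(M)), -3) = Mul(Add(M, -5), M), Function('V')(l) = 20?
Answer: Mul(Rational(2, 770332389), Pow(342797913105, Rational(1, 2))) ≈ 0.0015201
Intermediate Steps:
Function('p')(M) = Add(Rational(1, 3), Mul(Rational(1, 9), M, Add(-5, M))) (Function('p')(M) = Add(Rational(1, 3), Mul(Rational(1, 9), Mul(Add(M, -5), M))) = Add(Rational(1, 3), Mul(Rational(1, 9), Mul(Add(-5, M), M))) = Add(Rational(1, 3), Mul(Rational(1, 9), Mul(M, Add(-5, M)))) = Add(Rational(1, 3), Mul(Rational(1, 9), M, Add(-5, M))))
j = Rational(1600, 9) (j = Pow(Add(Add(Rational(1, 3), Mul(Rational(-5, 9), 5), Mul(Rational(1, 9), Pow(5, 2))), 13), 2) = Pow(Add(Add(Rational(1, 3), Rational(-25, 9), Mul(Rational(1, 9), 25)), 13), 2) = Pow(Add(Add(Rational(1, 3), Rational(-25, 9), Rational(25, 9)), 13), 2) = Pow(Add(Rational(1, 3), 13), 2) = Pow(Rational(40, 3), 2) = Rational(1600, 9) ≈ 177.78)
Function('h')(D) = Pow(Add(Rational(1600, 9), D), -1) (Function('h')(D) = Pow(Add(D, Rational(1600, 9)), -1) = Pow(Add(Rational(1600, 9), D), -1))
Pow(Pow(Add(432771, Function('h')(Function('V')(27))), Rational(1, 2)), -1) = Pow(Pow(Add(432771, Mul(9, Pow(Add(1600, Mul(9, 20)), -1))), Rational(1, 2)), -1) = Pow(Pow(Add(432771, Mul(9, Pow(Add(1600, 180), -1))), Rational(1, 2)), -1) = Pow(Pow(Add(432771, Mul(9, Pow(1780, -1))), Rational(1, 2)), -1) = Pow(Pow(Add(432771, Mul(9, Rational(1, 1780))), Rational(1, 2)), -1) = Pow(Pow(Add(432771, Rational(9, 1780)), Rational(1, 2)), -1) = Pow(Pow(Rational(770332389, 1780), Rational(1, 2)), -1) = Pow(Mul(Rational(1, 890), Pow(342797913105, Rational(1, 2))), -1) = Mul(Rational(2, 770332389), Pow(342797913105, Rational(1, 2)))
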